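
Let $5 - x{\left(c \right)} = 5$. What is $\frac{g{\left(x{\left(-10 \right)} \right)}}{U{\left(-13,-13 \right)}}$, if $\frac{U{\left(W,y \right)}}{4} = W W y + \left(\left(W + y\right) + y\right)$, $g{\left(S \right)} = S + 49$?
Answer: $- \frac{49}{8944} \approx -0.0054785$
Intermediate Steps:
$x{\left(c \right)} = 0$ ($x{\left(c \right)} = 5 - 5 = 0$)
$g{\left(S \right)} = 49 + S$
$U{\left(W,y \right)} = 4 W + 8 y + 4 y W^{2}$ ($U{\left(W,y \right)} = 4 \left(W W y + \left(\left(W + y\right) + y\right)\right) = 4 \left(W^{2} y + \left(W + 2 y\right)\right) = 4 \left(y W^{2} + \left(W + 2 y\right)\right) = 4 \left(W + 2 y + y W^{2}\right) = 4 W + 8 y + 4 y W^{2}$)
$\frac{g{\left(x{\left(-10 \right)} \right)}}{U{\left(-13,-13 \right)}} = \frac{49 + 0}{4 \left(-13\right) + 8 \left(-13\right) + 4 \left(-13\right) \left(-13\right)^{2}} = \frac{49}{-52 - 104 + 4 \left(-13\right) 169} = \frac{49}{-52 - 104 - 8788} = \frac{49}{-8944} = 49 \left(- \frac{1}{8944}\right) = - \frac{49}{8944}$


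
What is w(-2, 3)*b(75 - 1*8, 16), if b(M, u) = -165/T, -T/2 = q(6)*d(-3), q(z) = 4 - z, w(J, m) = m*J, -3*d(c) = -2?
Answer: 1485/4 ≈ 371.25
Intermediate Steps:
d(c) = ⅔ (d(c) = -⅓*(-2) = ⅔)
w(J, m) = J*m
T = 8/3 (T = -2*(4 - 1*6)*2/3 = -2*(4 - 6)*2/3 = -(-4)*2/3 = -2*(-4/3) = 8/3 ≈ 2.6667)
b(M, u) = -495/8 (b(M, u) = -165/8/3 = -165*3/8 = -495/8)
w(-2, 3)*b(75 - 1*8, 16) = -2*3*(-495/8) = -6*(-495/8) = 1485/4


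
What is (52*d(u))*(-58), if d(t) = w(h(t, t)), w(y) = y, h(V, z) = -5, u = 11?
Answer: 15080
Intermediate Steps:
d(t) = -5
(52*d(u))*(-58) = (52*(-5))*(-58) = -260*(-58) = 15080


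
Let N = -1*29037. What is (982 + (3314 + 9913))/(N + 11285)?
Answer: -14209/17752 ≈ -0.80042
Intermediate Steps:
N = -29037
(982 + (3314 + 9913))/(N + 11285) = (982 + (3314 + 9913))/(-29037 + 11285) = (982 + 13227)/(-17752) = 14209*(-1/17752) = -14209/17752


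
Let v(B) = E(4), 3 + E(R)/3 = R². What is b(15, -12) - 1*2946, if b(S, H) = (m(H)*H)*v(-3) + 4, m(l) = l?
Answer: 2674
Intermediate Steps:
E(R) = -9 + 3*R²
v(B) = 39 (v(B) = -9 + 3*4² = -9 + 3*16 = -9 + 48 = 39)
b(S, H) = 4 + 39*H² (b(S, H) = (H*H)*39 + 4 = H²*39 + 4 = 39*H² + 4 = 4 + 39*H²)
b(15, -12) - 1*2946 = (4 + 39*(-12)²) - 1*2946 = (4 + 39*144) - 2946 = (4 + 5616) - 2946 = 5620 - 2946 = 2674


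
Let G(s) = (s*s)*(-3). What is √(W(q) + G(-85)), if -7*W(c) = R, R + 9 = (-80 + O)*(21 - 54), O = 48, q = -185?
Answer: 2*I*√267351/7 ≈ 147.73*I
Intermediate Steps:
R = 1047 (R = -9 + (-80 + 48)*(21 - 54) = -9 - 32*(-33) = -9 + 1056 = 1047)
W(c) = -1047/7 (W(c) = -⅐*1047 = -1047/7)
G(s) = -3*s² (G(s) = s²*(-3) = -3*s²)
√(W(q) + G(-85)) = √(-1047/7 - 3*(-85)²) = √(-1047/7 - 3*7225) = √(-1047/7 - 21675) = √(-152772/7) = 2*I*√267351/7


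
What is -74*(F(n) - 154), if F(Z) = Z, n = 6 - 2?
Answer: 11100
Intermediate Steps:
n = 4
-74*(F(n) - 154) = -74*(4 - 154) = -74*(-150) = 11100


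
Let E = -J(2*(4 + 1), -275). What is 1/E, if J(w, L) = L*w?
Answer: 1/2750 ≈ 0.00036364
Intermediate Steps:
E = 2750 (E = -(-275)*2*(4 + 1) = -(-275)*2*5 = -(-275)*10 = -1*(-2750) = 2750)
1/E = 1/2750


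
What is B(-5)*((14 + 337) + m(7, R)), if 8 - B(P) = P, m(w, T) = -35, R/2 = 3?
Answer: 4108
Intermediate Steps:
R = 6 (R = 2*3 = 6)
B(P) = 8 - P
B(-5)*((14 + 337) + m(7, R)) = (8 - 1*(-5))*((14 + 337) - 35) = (8 + 5)*(351 - 35) = 13*316 = 4108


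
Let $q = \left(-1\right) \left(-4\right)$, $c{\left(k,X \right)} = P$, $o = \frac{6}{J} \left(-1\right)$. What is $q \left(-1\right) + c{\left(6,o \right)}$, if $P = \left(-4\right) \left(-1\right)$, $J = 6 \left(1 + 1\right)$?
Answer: $0$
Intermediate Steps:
$J = 12$ ($J = 6 \cdot 2 = 12$)
$P = 4$
$o = - \frac{1}{2}$ ($o = \frac{6}{12} \left(-1\right) = 6 \cdot \frac{1}{12} \left(-1\right) = \frac{1}{2} \left(-1\right) = - \frac{1}{2} \approx -0.5$)
$c{\left(k,X \right)} = 4$
$q = 4$
$q \left(-1\right) + c{\left(6,o \right)} = 4 \left(-1\right) + 4 = -4 + 4 = 0$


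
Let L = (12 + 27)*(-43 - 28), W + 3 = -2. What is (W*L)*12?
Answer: 166140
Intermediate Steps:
W = -5 (W = -3 - 2 = -5)
L = -2769 (L = 39*(-71) = -2769)
(W*L)*12 = -5*(-2769)*12 = 13845*12 = 166140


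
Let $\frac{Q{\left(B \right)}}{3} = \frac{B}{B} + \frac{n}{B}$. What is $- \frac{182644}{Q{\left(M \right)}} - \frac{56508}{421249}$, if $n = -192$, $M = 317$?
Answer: $- \frac{24389558137352}{157968375} \approx -1.544 \cdot 10^{5}$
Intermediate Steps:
$Q{\left(B \right)} = 3 - \frac{576}{B}$ ($Q{\left(B \right)} = 3 \left(\frac{B}{B} - \frac{192}{B}\right) = 3 \left(1 - \frac{192}{B}\right) = 3 - \frac{576}{B}$)
$- \frac{182644}{Q{\left(M \right)}} - \frac{56508}{421249} = - \frac{182644}{3 - \frac{576}{317}} - \frac{56508}{421249} = - \frac{182644}{\frac{375}{317}} - \frac{56508}{421249} = \left(-182644\right) \frac{317}{375} - \frac{56508}{421249} = - \frac{57898148}{375} - \frac{56508}{421249} = - \frac{24389558137352}{157968375}$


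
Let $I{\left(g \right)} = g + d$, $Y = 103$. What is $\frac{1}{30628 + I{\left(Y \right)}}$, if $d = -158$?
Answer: $\frac{1}{30573} \approx 3.2709 \cdot 10^{-5}$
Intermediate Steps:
$I{\left(g \right)} = -158 + g$ ($I{\left(g \right)} = g - 158 = -158 + g$)
$\frac{1}{30628 + I{\left(Y \right)}} = \frac{1}{30628 + \left(-158 + 103\right)} = \frac{1}{30628 - 55} = \frac{1}{30573}$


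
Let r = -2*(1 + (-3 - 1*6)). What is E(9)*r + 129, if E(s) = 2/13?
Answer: 1709/13 ≈ 131.46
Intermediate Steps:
E(s) = 2/13 (E(s) = 2*(1/13) = 2/13)
r = 16 (r = -2*(1 + (-3 - 6)) = -2*(1 - 9) = -2*(-8) = 16)
E(9)*r + 129 = (2/13)*16 + 129 = 32/13 + 129 = 1709/13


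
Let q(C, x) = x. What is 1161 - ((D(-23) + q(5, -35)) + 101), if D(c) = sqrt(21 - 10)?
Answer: 1095 - sqrt(11) ≈ 1091.7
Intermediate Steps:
D(c) = sqrt(11)
1161 - ((D(-23) + q(5, -35)) + 101) = 1161 - ((sqrt(11) - 35) + 101) = 1161 - ((-35 + sqrt(11)) + 101) = 1161 - (66 + sqrt(11)) = 1161 + (-66 - sqrt(11)) = 1095 - sqrt(11)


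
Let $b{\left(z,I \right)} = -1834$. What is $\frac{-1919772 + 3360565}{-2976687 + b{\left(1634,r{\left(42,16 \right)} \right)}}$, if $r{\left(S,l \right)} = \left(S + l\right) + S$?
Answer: $- \frac{1440793}{2978521} \approx -0.48373$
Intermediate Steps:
$r{\left(S,l \right)} = l + 2 S$
$\frac{-1919772 + 3360565}{-2976687 + b{\left(1634,r{\left(42,16 \right)} \right)}} = \frac{-1919772 + 3360565}{-2976687 - 1834} = \frac{1440793}{-2978521} = 1440793 \left(- \frac{1}{2978521}\right) = - \frac{1440793}{2978521}$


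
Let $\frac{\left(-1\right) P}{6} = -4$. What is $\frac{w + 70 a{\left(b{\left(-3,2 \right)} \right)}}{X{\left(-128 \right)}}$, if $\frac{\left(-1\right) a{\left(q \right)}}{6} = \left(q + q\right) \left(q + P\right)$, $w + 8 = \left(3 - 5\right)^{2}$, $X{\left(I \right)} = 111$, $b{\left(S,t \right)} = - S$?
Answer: $- \frac{68044}{111} \approx -613.01$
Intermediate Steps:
$P = 24$ ($P = \left(-6\right) \left(-4\right) = 24$)
$w = -4$ ($w = -8 + \left(3 - 5\right)^{2} = -8 + \left(-2\right)^{2} = -8 + 4 = -4$)
$a{\left(q \right)} = - 12 q \left(24 + q\right)$ ($a{\left(q \right)} = - 6 \left(q + q\right) \left(q + 24\right) = - 6 \cdot 2 q \left(24 + q\right) = - 12 q \left(24 + q\right)$)
$\frac{w + 70 a{\left(b{\left(-3,2 \right)} \right)}}{X{\left(-128 \right)}} = \frac{-4 + 70 \left(- 12 \left(\left(-1\right) \left(-3\right)\right) \left(24 - -3\right)\right)}{111} = \left(-4 + 70 \left(\left(-12\right) 3 \left(24 + 3\right)\right)\right) \frac{1}{111} = \left(-4 + 70 \left(\left(-12\right) 3 \cdot 27\right)\right) \frac{1}{111} = \left(-4 + 70 \left(-972\right)\right) \frac{1}{111} = \left(-4 - 68040\right) \frac{1}{111} = \left(-68044\right) \frac{1}{111} = - \frac{68044}{111}$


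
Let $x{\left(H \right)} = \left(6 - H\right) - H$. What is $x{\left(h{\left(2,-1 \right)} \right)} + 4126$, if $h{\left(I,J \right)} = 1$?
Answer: $4130$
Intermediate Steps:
$x{\left(H \right)} = 6 - 2 H$
$x{\left(h{\left(2,-1 \right)} \right)} + 4126 = \left(6 - 2\right) + 4126 = 4 + 4126 = 4130$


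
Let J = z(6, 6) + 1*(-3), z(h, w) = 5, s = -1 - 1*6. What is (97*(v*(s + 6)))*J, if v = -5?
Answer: 970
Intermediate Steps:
s = -7 (s = -1 - 6 = -7)
J = 2 (J = 5 + 1*(-3) = 5 - 3 = 2)
(97*(v*(s + 6)))*J = (97*(-5*(-7 + 6)))*2 = (97*(-5*(-1)))*2 = (97*5)*2 = 485*2 = 970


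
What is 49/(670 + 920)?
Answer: 49/1590 ≈ 0.030818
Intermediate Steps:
49/(670 + 920) = 49/1590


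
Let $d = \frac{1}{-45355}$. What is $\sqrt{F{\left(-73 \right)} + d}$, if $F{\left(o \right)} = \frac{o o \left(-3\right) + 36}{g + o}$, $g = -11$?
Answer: $\frac{3 \sqrt{8506922631655}}{634970} \approx 13.78$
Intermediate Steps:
$F{\left(o \right)} = \frac{36 - 3 o^{2}}{-11 + o}$ ($F{\left(o \right)} = \frac{o o \left(-3\right) + 36}{-11 + o} = \frac{o^{2} \left(-3\right) + 36}{-11 + o} = \frac{- 3 o^{2} + 36}{-11 + o} = \frac{36 - 3 o^{2}}{-11 + o}$)
$d = - \frac{1}{45355} \approx -2.2048 \cdot 10^{-5}$
$\sqrt{F{\left(-73 \right)} + d} = \sqrt{\frac{3 \left(12 - \left(-73\right)^{2}\right)}{-11 - 73} - \frac{1}{45355}} = \sqrt{\frac{3 \left(12 - 5329\right)}{-84} - \frac{1}{45355}} = \sqrt{3 \left(- \frac{1}{84}\right) \left(12 - 5329\right) - \frac{1}{45355}} = \sqrt{3 \left(- \frac{1}{84}\right) \left(-5317\right) - \frac{1}{45355}} = \sqrt{\frac{5317}{28} - \frac{1}{45355}} = \sqrt{\frac{241152507}{1269940}} = \frac{3 \sqrt{8506922631655}}{634970}$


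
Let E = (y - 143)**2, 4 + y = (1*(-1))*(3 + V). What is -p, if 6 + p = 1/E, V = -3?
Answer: 129653/21609 ≈ 6.0000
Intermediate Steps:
y = -4 (y = -4 + (1*(-1))*(3 - 3) = -4 - 1*0 = -4 + 0 = -4)
E = 21609 (E = (-4 - 143)**2 = (-147)**2 = 21609)
p = -129653/21609 (p = -6 + 1/21609 = -129653/21609 ≈ -6.0000)
-p = -1*(-129653/21609) = 129653/21609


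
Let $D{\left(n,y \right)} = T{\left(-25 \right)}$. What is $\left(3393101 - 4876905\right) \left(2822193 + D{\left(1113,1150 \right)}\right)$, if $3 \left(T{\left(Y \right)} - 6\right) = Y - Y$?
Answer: $-4187590164996$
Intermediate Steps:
$T{\left(Y \right)} = 6$ ($T{\left(Y \right)} = 6 + \frac{Y - Y}{3} = 6 + \frac{1}{3} \cdot 0 = 6 + 0 = 6$)
$D{\left(n,y \right)} = 6$
$\left(3393101 - 4876905\right) \left(2822193 + D{\left(1113,1150 \right)}\right) = \left(3393101 - 4876905\right) \left(2822193 + 6\right) = \left(-1483804\right) 2822199 = -4187590164996$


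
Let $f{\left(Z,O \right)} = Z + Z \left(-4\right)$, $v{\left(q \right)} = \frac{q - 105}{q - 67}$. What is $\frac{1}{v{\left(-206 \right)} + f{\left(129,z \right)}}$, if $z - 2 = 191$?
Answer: $- \frac{273}{105340} \approx -0.0025916$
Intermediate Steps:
$z = 193$ ($z = 2 + 191 = 193$)
$v{\left(q \right)} = \frac{-105 + q}{-67 + q}$
$f{\left(Z,O \right)} = - 3 Z$ ($f{\left(Z,O \right)} = Z - 4 Z = - 3 Z$)
$\frac{1}{v{\left(-206 \right)} + f{\left(129,z \right)}} = \frac{1}{\frac{-105 - 206}{-67 - 206} - 387} = \frac{1}{\frac{1}{-273} \left(-311\right) - 387} = \frac{1}{\left(- \frac{1}{273}\right) \left(-311\right) - 387} = \frac{1}{\frac{311}{273} - 387} = \frac{1}{- \frac{105340}{273}} = - \frac{273}{105340}$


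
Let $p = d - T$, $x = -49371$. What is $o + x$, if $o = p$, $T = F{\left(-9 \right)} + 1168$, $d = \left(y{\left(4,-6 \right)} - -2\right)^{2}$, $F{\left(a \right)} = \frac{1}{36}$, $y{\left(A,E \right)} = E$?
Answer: $- \frac{1818829}{36} \approx -50523.0$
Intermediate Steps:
$F{\left(a \right)} = \frac{1}{36}$
$d = 16$ ($d = \left(-6 - -2\right)^{2} = \left(-6 + 2\right)^{2} = \left(-4\right)^{2} = 16$)
$T = \frac{42049}{36}$ ($T = \frac{1}{36} + 1168 = \frac{42049}{36} \approx 1168.0$)
$p = - \frac{41473}{36}$ ($p = 16 - \frac{42049}{36} = - \frac{41473}{36} \approx -1152.0$)
$o = - \frac{41473}{36} \approx -1152.0$
$o + x = - \frac{41473}{36} - 49371 = - \frac{1818829}{36}$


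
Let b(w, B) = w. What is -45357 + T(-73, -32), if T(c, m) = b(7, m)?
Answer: -45350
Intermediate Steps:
T(c, m) = 7
-45357 + T(-73, -32) = -45357 + 7 = -45350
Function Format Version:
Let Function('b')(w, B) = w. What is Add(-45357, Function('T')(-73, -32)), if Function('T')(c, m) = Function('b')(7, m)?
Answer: -45350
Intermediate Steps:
Function('T')(c, m) = 7
Add(-45357, Function('T')(-73, -32)) = Add(-45357, 7) = -45350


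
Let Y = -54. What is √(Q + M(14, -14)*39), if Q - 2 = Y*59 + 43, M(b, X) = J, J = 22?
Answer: I*√2283 ≈ 47.781*I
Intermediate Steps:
M(b, X) = 22
Q = -3141 (Q = 2 + (-54*59 + 43) = 2 + (-3186 + 43) = 2 - 3143 = -3141)
√(Q + M(14, -14)*39) = √(-3141 + 22*39) = √(-3141 + 858) = √(-2283) = I*√2283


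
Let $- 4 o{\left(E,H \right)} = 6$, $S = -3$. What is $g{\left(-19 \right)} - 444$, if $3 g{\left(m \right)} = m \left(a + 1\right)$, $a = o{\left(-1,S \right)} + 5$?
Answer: $- \frac{945}{2} \approx -472.5$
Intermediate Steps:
$o{\left(E,H \right)} = - \frac{3}{2}$ ($o{\left(E,H \right)} = \left(- \frac{1}{4}\right) 6 = - \frac{3}{2}$)
$a = \frac{7}{2}$ ($a = - \frac{3}{2} + 5 = \frac{7}{2} \approx 3.5$)
$g{\left(m \right)} = \frac{3 m}{2}$ ($g{\left(m \right)} = \frac{m \left(\frac{7}{2} + 1\right)}{3} = \frac{m \frac{9}{2}}{3} = \frac{\frac{9}{2} m}{3} = \frac{3 m}{2}$)
$g{\left(-19 \right)} - 444 = \frac{3}{2} \left(-19\right) - 444 = - \frac{57}{2} - 444 = - \frac{945}{2}$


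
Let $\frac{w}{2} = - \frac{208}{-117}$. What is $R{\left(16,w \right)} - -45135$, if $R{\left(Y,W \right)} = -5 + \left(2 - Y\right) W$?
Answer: $\frac{405722}{9} \approx 45080.0$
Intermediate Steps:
$w = \frac{32}{9}$ ($w = 2 \left(- \frac{208}{-117}\right) = 2 \left(\left(-208\right) \left(- \frac{1}{117}\right)\right) = 2 \cdot \frac{16}{9} = \frac{32}{9} \approx 3.5556$)
$R{\left(Y,W \right)} = -5 + W \left(2 - Y\right)$
$R{\left(16,w \right)} - -45135 = \left(-5 + 2 \cdot \frac{32}{9} - \frac{32}{9} \cdot 16\right) - -45135 = \left(-5 + \frac{64}{9} - \frac{512}{9}\right) + 45135 = - \frac{493}{9} + 45135 = \frac{405722}{9}$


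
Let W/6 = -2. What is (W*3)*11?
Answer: -396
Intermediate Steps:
W = -12 (W = 6*(-2) = -12)
(W*3)*11 = -12*3*11 = -36*11 = -396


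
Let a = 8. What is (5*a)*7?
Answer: 280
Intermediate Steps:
(5*a)*7 = (5*8)*7 = 40*7 = 280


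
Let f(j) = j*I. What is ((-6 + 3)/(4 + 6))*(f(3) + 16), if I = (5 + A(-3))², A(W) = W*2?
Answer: -57/10 ≈ -5.7000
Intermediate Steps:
A(W) = 2*W
I = 1 (I = (5 + 2*(-3))² = (5 - 6)² = (-1)² = 1)
f(j) = j (f(j) = j*1 = j)
((-6 + 3)/(4 + 6))*(f(3) + 16) = ((-6 + 3)/(4 + 6))*(3 + 16) = -3/10*19 = -57/10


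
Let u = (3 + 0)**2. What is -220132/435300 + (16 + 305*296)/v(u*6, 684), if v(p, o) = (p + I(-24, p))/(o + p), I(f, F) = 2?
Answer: 906490752719/761775 ≈ 1.1900e+6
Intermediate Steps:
u = 9 (u = 3**2 = 9)
v(p, o) = (2 + p)/(o + p) (v(p, o) = (p + 2)/(o + p) = (2 + p)/(o + p))
-220132/435300 + (16 + 305*296)/v(u*6, 684) = -220132/435300 + (16 + 305*296)/(((2 + 9*6)/(684 + 9*6))) = -220132*1/435300 + (16 + 90280)/(((2 + 54)/(684 + 54))) = -55033/108825 + 90296/((56/738)) = -55033/108825 + 90296/(((1/738)*56)) = -55033/108825 + 90296/(28/369) = -55033/108825 + 90296*(369/28) = -55033/108825 + 8329806/7 = 906490752719/761775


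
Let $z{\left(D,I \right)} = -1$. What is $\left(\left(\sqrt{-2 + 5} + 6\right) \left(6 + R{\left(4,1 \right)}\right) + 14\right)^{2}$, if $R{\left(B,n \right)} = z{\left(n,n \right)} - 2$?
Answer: $1051 + 192 \sqrt{3} \approx 1383.6$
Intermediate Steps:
$R{\left(B,n \right)} = -3$ ($R{\left(B,n \right)} = -1 - 2 = -3$)
$\left(\left(\sqrt{-2 + 5} + 6\right) \left(6 + R{\left(4,1 \right)}\right) + 14\right)^{2} = \left(\left(\sqrt{-2 + 5} + 6\right) \left(6 - 3\right) + 14\right)^{2} = \left(\left(\sqrt{3} + 6\right) 3 + 14\right)^{2} = \left(\left(6 + \sqrt{3}\right) 3 + 14\right)^{2} = \left(\left(18 + 3 \sqrt{3}\right) + 14\right)^{2} = \left(32 + 3 \sqrt{3}\right)^{2}$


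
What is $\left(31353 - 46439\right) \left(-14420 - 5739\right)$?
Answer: $304118674$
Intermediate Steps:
$\left(31353 - 46439\right) \left(-14420 - 5739\right) = \left(-15086\right) \left(-20159\right) = 304118674$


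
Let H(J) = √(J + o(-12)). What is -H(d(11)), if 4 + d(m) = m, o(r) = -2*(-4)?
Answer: -√15 ≈ -3.8730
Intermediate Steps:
o(r) = 8
d(m) = -4 + m
H(J) = √(8 + J) (H(J) = √(J + 8) = √(8 + J))
-H(d(11)) = -√(8 + (-4 + 11)) = -√(8 + 7) = -√15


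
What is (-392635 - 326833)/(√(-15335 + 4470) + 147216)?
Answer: -105917201088/21672561521 + 719468*I*√10865/21672561521 ≈ -4.8872 + 0.0034603*I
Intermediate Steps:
(-392635 - 326833)/(√(-15335 + 4470) + 147216) = -719468/(√(-10865) + 147216) = -719468/(I*√10865 + 147216) = -719468/(147216 + I*√10865)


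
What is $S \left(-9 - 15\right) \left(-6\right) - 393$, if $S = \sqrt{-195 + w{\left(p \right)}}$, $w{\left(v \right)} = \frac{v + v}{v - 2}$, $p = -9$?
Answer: $-393 + \frac{144 i \sqrt{23397}}{11} \approx -393.0 + 2002.4 i$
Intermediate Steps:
$w{\left(v \right)} = \frac{2 v}{-2 + v}$
$S = \frac{i \sqrt{23397}}{11}$ ($S = \sqrt{-195 + 2 \left(-9\right) \frac{1}{-2 - 9}} = \sqrt{-195 + 2 \left(-9\right) \frac{1}{-11}} = \sqrt{-195 + 2 \left(-9\right) \left(- \frac{1}{11}\right)} = \sqrt{-195 + \frac{18}{11}} = \sqrt{- \frac{2127}{11}} = \frac{i \sqrt{23397}}{11} \approx 13.906 i$)
$S \left(-9 - 15\right) \left(-6\right) - 393 = \frac{i \sqrt{23397}}{11} \left(-9 - 15\right) \left(-6\right) - 393 = \frac{i \sqrt{23397}}{11} \left(\left(-24\right) \left(-6\right)\right) - 393 = \frac{i \sqrt{23397}}{11} \cdot 144 - 393 = \frac{144 i \sqrt{23397}}{11} - 393 = -393 + \frac{144 i \sqrt{23397}}{11}$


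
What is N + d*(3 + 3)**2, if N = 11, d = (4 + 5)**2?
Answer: 2927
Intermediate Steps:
d = 81 (d = 9**2 = 81)
N + d*(3 + 3)**2 = 11 + 81*(3 + 3)**2 = 11 + 81*6**2 = 11 + 81*36 = 11 + 2916 = 2927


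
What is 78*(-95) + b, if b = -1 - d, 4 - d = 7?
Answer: -7408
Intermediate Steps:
d = -3 (d = 4 - 1*7 = 4 - 7 = -3)
b = 2 (b = -1 - 1*(-3) = -1 + 3 = 2)
78*(-95) + b = 78*(-95) + 2 = -7410 + 2 = -7408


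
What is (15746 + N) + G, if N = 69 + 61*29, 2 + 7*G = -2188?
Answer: 120898/7 ≈ 17271.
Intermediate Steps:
G = -2190/7 (G = -2/7 + (1/7)*(-2188) = -2/7 - 2188/7 = -2190/7 ≈ -312.86)
N = 1838 (N = 69 + 1769 = 1838)
(15746 + N) + G = (15746 + 1838) - 2190/7 = 17584 - 2190/7 = 120898/7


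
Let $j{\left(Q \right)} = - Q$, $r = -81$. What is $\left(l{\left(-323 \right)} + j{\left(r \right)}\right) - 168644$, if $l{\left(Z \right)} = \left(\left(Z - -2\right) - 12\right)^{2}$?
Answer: $-57674$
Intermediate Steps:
$l{\left(Z \right)} = \left(-10 + Z\right)^{2}$ ($l{\left(Z \right)} = \left(\left(Z + 2\right) - 12\right)^{2} = \left(\left(2 + Z\right) - 12\right)^{2} = \left(-10 + Z\right)^{2}$)
$\left(l{\left(-323 \right)} + j{\left(r \right)}\right) - 168644 = \left(\left(-10 - 323\right)^{2} - -81\right) - 168644 = \left(\left(-333\right)^{2} + 81\right) - 168644 = \left(110889 + 81\right) - 168644 = 110970 - 168644 = -57674$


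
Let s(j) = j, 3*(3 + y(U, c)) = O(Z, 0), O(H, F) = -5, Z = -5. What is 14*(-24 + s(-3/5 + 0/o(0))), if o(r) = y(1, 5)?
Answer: -1722/5 ≈ -344.40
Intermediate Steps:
y(U, c) = -14/3 (y(U, c) = -3 + (1/3)*(-5) = -3 - 5/3 = -14/3)
o(r) = -14/3
14*(-24 + s(-3/5 + 0/o(0))) = 14*(-24 + (-3/5 + 0/(-14/3))) = 14*(-24 + (-3*1/5 + 0*(-3/14))) = 14*(-24 + (-3/5 + 0)) = 14*(-24 - 3/5) = 14*(-123/5) = -1722/5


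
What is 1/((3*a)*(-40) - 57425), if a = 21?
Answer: -1/59945 ≈ -1.6682e-5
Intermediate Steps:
1/((3*a)*(-40) - 57425) = 1/((3*21)*(-40) - 57425) = 1/(63*(-40) - 57425) = 1/(-2520 - 57425) = 1/(-59945) = -1/59945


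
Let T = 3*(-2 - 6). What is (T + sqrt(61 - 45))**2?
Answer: 400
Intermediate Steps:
T = -24 (T = 3*(-8) = -24)
(T + sqrt(61 - 45))**2 = (-24 + sqrt(61 - 45))**2 = (-24 + sqrt(16))**2 = (-24 + 4)**2 = (-20)**2 = 400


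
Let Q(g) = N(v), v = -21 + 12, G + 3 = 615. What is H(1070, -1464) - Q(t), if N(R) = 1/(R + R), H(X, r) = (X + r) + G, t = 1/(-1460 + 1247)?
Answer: 3925/18 ≈ 218.06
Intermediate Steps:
G = 612 (G = -3 + 615 = 612)
t = -1/213 (t = 1/(-213) = -1/213 ≈ -0.0046948)
H(X, r) = 612 + X + r (H(X, r) = (X + r) + 612 = 612 + X + r)
v = -9
N(R) = 1/(2*R)
Q(g) = -1/18 (Q(g) = (½)/(-9) = (½)*(-⅑) = -1/18)
H(1070, -1464) - Q(t) = (612 + 1070 - 1464) - 1*(-1/18) = 218 + 1/18 = 3925/18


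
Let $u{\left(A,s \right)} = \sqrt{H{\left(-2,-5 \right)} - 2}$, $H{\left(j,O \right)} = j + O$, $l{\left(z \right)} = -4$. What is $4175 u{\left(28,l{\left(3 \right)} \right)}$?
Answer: $12525 i \approx 12525.0 i$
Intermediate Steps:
$H{\left(j,O \right)} = O + j$
$u{\left(A,s \right)} = 3 i$ ($u{\left(A,s \right)} = \sqrt{\left(-5 - 2\right) - 2} = \sqrt{-7 - 2} = \sqrt{-9} = 3 i$)
$4175 u{\left(28,l{\left(3 \right)} \right)} = 4175 \cdot 3 i = 12525 i$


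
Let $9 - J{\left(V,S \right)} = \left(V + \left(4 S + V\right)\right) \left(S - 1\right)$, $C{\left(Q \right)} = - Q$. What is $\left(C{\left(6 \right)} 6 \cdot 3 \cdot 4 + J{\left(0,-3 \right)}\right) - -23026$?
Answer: $22555$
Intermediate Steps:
$J{\left(V,S \right)} = 9 - \left(-1 + S\right) \left(2 V + 4 S\right)$ ($J{\left(V,S \right)} = 9 - \left(V + \left(4 S + V\right)\right) \left(S - 1\right) = 9 - \left(V + \left(V + 4 S\right)\right) \left(-1 + S\right) = 9 - \left(2 V + 4 S\right) \left(-1 + S\right) = 9 - \left(-1 + S\right) \left(2 V + 4 S\right)$)
$\left(C{\left(6 \right)} 6 \cdot 3 \cdot 4 + J{\left(0,-3 \right)}\right) - -23026 = \left(\left(-1\right) 6 \cdot 6 \cdot 3 \cdot 4 + \left(9 - 4 \left(-3\right)^{2} + 2 \cdot 0 + 4 \left(-3\right) - \left(-6\right) 0\right)\right) - -23026 = \left(- 6 \cdot 18 \cdot 4 + \left(9 - 36 + 0 - 12 + 0\right)\right) + 23026 = \left(\left(-6\right) 72 + \left(9 - 36 + 0 - 12 + 0\right)\right) + 23026 = \left(-432 - 39\right) + 23026 = -471 + 23026 = 22555$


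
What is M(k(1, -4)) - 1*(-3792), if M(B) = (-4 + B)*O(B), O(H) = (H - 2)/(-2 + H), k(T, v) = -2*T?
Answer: 3786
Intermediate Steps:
O(H) = 1 (O(H) = (-2 + H)/(-2 + H) = 1)
M(B) = -4 + B (M(B) = (-4 + B)*1 = -4 + B)
M(k(1, -4)) - 1*(-3792) = (-4 - 2*1) - 1*(-3792) = (-4 - 2) + 3792 = -6 + 3792 = 3786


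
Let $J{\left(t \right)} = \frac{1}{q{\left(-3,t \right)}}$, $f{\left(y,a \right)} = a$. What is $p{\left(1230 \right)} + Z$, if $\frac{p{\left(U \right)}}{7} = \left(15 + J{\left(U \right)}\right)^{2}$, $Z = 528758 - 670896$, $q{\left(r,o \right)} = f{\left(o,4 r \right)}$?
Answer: $- \frac{20243585}{144} \approx -1.4058 \cdot 10^{5}$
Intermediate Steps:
$q{\left(r,o \right)} = 4 r$
$Z = -142138$
$J{\left(t \right)} = - \frac{1}{12}$ ($J{\left(t \right)} = \frac{1}{4 \left(-3\right)} = \frac{1}{-12} = - \frac{1}{12}$)
$p{\left(U \right)} = \frac{224287}{144}$ ($p{\left(U \right)} = 7 \left(15 - \frac{1}{12}\right)^{2} = 7 \left(\frac{179}{12}\right)^{2} = 7 \cdot \frac{32041}{144} = \frac{224287}{144}$)
$p{\left(1230 \right)} + Z = \frac{224287}{144} - 142138 = - \frac{20243585}{144}$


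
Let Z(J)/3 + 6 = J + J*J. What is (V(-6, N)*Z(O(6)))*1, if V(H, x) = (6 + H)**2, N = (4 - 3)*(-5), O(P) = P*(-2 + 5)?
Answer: 0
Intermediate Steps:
O(P) = 3*P (O(P) = P*3 = 3*P)
N = -5 (N = 1*(-5) = -5)
Z(J) = -18 + 3*J + 3*J**2 (Z(J) = -18 + 3*(J + J*J) = -18 + 3*(J + J**2) = -18 + (3*J + 3*J**2) = -18 + 3*J + 3*J**2)
(V(-6, N)*Z(O(6)))*1 = ((6 - 6)**2*(-18 + 3*(3*6) + 3*(3*6)**2))*1 = (0**2*(-18 + 3*18 + 3*18**2))*1 = (0*(-18 + 54 + 3*324))*1 = (0*(-18 + 54 + 972))*1 = (0*1008)*1 = 0*1 = 0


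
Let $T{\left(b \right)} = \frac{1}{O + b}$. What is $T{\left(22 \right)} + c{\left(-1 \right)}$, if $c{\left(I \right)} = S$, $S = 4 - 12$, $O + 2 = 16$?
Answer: $- \frac{287}{36} \approx -7.9722$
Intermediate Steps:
$O = 14$ ($O = -2 + 16 = 14$)
$S = -8$ ($S = 4 - 12 = -8$)
$c{\left(I \right)} = -8$
$T{\left(b \right)} = \frac{1}{14 + b}$
$T{\left(22 \right)} + c{\left(-1 \right)} = \frac{1}{14 + 22} - 8 = \frac{1}{36} - 8 = - \frac{287}{36}$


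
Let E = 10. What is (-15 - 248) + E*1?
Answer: -253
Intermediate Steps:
(-15 - 248) + E*1 = (-15 - 248) + 10*1 = -263 + 10 = -253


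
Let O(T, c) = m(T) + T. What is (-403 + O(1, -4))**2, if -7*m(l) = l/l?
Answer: 7924225/49 ≈ 1.6172e+5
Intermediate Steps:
m(l) = -1/7 (m(l) = -l/(7*l) = -1/7*1 = -1/7)
O(T, c) = -1/7 + T
(-403 + O(1, -4))**2 = (-403 + (-1/7 + 1))**2 = (-403 + 6/7)**2 = (-2815/7)**2 = 7924225/49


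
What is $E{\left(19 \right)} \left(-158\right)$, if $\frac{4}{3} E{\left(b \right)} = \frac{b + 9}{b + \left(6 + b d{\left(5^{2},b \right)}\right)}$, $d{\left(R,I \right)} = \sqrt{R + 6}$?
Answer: $\frac{13825}{1761} - \frac{10507 \sqrt{31}}{1761} \approx -25.369$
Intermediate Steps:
$d{\left(R,I \right)} = \sqrt{6 + R}$
$E{\left(b \right)} = \frac{3 \left(9 + b\right)}{4 \left(6 + b + b \sqrt{31}\right)}$ ($E{\left(b \right)} = \frac{3 \frac{b + 9}{b + \left(6 + b \sqrt{6 + 5^{2}}\right)}}{4} = \frac{3 \frac{9 + b}{b + \left(6 + b \sqrt{6 + 25}\right)}}{4} = \frac{3 \frac{9 + b}{b + \left(6 + b \sqrt{31}\right)}}{4} = \frac{3 \frac{9 + b}{6 + b + b \sqrt{31}}}{4} = \frac{3 \left(9 + b\right)}{4 \left(6 + b + b \sqrt{31}\right)}$)
$E{\left(19 \right)} \left(-158\right) = \frac{3 \left(9 + 19\right)}{4 \left(6 + 19 + 19 \sqrt{31}\right)} \left(-158\right) = \frac{3}{4} \frac{1}{25 + 19 \sqrt{31}} \cdot 28 \left(-158\right) = \frac{21}{25 + 19 \sqrt{31}} \left(-158\right) = - \frac{3318}{25 + 19 \sqrt{31}}$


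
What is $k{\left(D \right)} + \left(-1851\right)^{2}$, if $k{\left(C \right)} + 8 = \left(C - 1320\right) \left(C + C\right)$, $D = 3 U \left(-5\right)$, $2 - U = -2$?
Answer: $3591793$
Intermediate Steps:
$U = 4$ ($U = 2 - -2 = 2 + 2 = 4$)
$D = -60$ ($D = 3 \cdot 4 \left(-5\right) = 12 \left(-5\right) = -60$)
$k{\left(C \right)} = -8 + 2 C \left(-1320 + C\right)$ ($k{\left(C \right)} = -8 + \left(C - 1320\right) \left(C + C\right) = -8 + \left(-1320 + C\right) 2 C = -8 + 2 C \left(-1320 + C\right)$)
$k{\left(D \right)} + \left(-1851\right)^{2} = \left(-8 - -158400 + 2 \left(-60\right)^{2}\right) + \left(-1851\right)^{2} = \left(-8 + 158400 + 2 \cdot 3600\right) + 3426201 = \left(-8 + 158400 + 7200\right) + 3426201 = 165592 + 3426201 = 3591793$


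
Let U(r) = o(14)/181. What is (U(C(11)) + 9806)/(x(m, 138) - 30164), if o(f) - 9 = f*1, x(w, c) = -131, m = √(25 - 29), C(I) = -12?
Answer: -1774909/5483395 ≈ -0.32369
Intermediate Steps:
m = 2*I (m = √(-4) = 2*I ≈ 2.0*I)
o(f) = 9 + f (o(f) = 9 + f*1 = 9 + f)
U(r) = 23/181 (U(r) = (9 + 14)/181 = 23*(1/181) = 23/181)
(U(C(11)) + 9806)/(x(m, 138) - 30164) = (23/181 + 9806)/(-131 - 30164) = (1774909/181)/(-30295) = (1774909/181)*(-1/30295) = -1774909/5483395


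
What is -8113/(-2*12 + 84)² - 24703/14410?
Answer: -20583913/5187600 ≈ -3.9679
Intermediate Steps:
-8113/(-2*12 + 84)² - 24703/14410 = -8113/(-24 + 84)² - 24703*1/14410 = -8113/(60²) - 24703/14410 = -8113/3600 - 24703/14410 = -20583913/5187600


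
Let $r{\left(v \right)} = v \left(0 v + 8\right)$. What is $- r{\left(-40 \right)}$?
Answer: $320$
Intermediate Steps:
$r{\left(v \right)} = 8 v$ ($r{\left(v \right)} = v \left(0 + 8\right) = v 8 = 8 v$)
$- r{\left(-40 \right)} = - 8 \left(-40\right) = \left(-1\right) \left(-320\right) = 320$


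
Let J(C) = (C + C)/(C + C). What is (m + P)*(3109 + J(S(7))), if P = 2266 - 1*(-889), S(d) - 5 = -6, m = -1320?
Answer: 5706850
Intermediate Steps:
S(d) = -1 (S(d) = 5 - 6 = -1)
J(C) = 1 (J(C) = (2*C)/((2*C)) = (2*C)*(1/(2*C)) = 1)
P = 3155 (P = 2266 + 889 = 3155)
(m + P)*(3109 + J(S(7))) = (-1320 + 3155)*(3109 + 1) = 1835*3110 = 5706850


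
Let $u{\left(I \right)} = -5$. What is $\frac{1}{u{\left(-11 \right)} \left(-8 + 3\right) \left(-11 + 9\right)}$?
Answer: $- \frac{1}{50} \approx -0.02$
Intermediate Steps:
$\frac{1}{u{\left(-11 \right)} \left(-8 + 3\right) \left(-11 + 9\right)} = \frac{1}{\left(-5\right) \left(-8 + 3\right) \left(-11 + 9\right)} = \frac{1}{\left(-5\right) \left(\left(-5\right) \left(-2\right)\right)} = \frac{1}{\left(-5\right) 10} = \frac{1}{-50} = - \frac{1}{50}$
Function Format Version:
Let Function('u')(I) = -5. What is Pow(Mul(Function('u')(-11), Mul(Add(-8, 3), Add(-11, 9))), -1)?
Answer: Rational(-1, 50) ≈ -0.020000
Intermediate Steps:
Pow(Mul(Function('u')(-11), Mul(Add(-8, 3), Add(-11, 9))), -1) = Pow(Mul(-5, Mul(Add(-8, 3), Add(-11, 9))), -1) = Pow(Mul(-5, Mul(-5, -2)), -1) = Pow(Mul(-5, 10), -1) = Pow(-50, -1) = Rational(-1, 50)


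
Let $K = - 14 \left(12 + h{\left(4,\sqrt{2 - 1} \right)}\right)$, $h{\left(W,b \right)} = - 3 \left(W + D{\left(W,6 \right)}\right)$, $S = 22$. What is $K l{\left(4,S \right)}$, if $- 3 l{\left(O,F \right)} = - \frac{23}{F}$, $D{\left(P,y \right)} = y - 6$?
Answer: $0$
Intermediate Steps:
$D{\left(P,y \right)} = -6 + y$ ($D{\left(P,y \right)} = y - 6 = -6 + y$)
$l{\left(O,F \right)} = \frac{23}{3 F}$ ($l{\left(O,F \right)} = - \frac{\left(-23\right) \frac{1}{F}}{3} = \frac{23}{3 F}$)
$h{\left(W,b \right)} = - 3 W$ ($h{\left(W,b \right)} = - 3 \left(W + \left(-6 + 6\right)\right) = - 3 \left(W + 0\right) = - 3 W$)
$K = 0$ ($K = - 14 \left(12 - 12\right) = \left(-14\right) 0 = 0$)
$K l{\left(4,S \right)} = 0 \frac{23}{3 \cdot 22} = 0 \cdot \frac{23}{3} \cdot \frac{1}{22} = 0 \cdot \frac{23}{66} = 0$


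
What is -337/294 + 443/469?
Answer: -3973/19698 ≈ -0.20170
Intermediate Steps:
-337/294 + 443/469 = -3973/19698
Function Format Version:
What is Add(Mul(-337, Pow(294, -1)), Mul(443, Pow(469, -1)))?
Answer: Rational(-3973, 19698) ≈ -0.20170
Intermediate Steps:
Add(Mul(-337, Pow(294, -1)), Mul(443, Pow(469, -1))) = Add(Mul(-337, Rational(1, 294)), Mul(443, Rational(1, 469))) = Add(Rational(-337, 294), Rational(443, 469)) = Rational(-3973, 19698)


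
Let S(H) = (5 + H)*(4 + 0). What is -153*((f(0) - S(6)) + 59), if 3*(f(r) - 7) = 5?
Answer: -3621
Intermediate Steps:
f(r) = 26/3 (f(r) = 7 + (⅓)*5 = 7 + 5/3 = 26/3)
S(H) = 20 + 4*H (S(H) = (5 + H)*4 = 20 + 4*H)
-153*((f(0) - S(6)) + 59) = -153*((26/3 - (20 + 4*6)) + 59) = -153*((26/3 - (20 + 24)) + 59) = -153*((26/3 - 1*44) + 59) = -153*((26/3 - 44) + 59) = -153*(-106/3 + 59) = -153*71/3 = -3621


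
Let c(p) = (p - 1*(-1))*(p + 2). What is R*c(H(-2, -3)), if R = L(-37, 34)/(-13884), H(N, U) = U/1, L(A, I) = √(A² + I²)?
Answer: -5*√101/6942 ≈ -0.0072385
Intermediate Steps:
H(N, U) = U (H(N, U) = U*1 = U)
c(p) = (1 + p)*(2 + p) (c(p) = (p + 1)*(2 + p) = (1 + p)*(2 + p))
R = -5*√101/13884 (R = √((-37)² + 34²)/(-13884) = √(1369 + 1156)*(-1/13884) = √2525*(-1/13884) = (5*√101)*(-1/13884) = -5*√101/13884 ≈ -0.0036192)
R*c(H(-2, -3)) = (-5*√101/13884)*(2 + (-3)² + 3*(-3)) = (-5*√101/13884)*(2 + 9 - 9) = -5*√101/13884*2 = -5*√101/6942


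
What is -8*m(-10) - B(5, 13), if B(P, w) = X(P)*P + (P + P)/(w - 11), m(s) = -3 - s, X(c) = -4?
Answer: -41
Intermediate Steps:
B(P, w) = -4*P + 2*P/(-11 + w) (B(P, w) = -4*P + (P + P)/(w - 11) = -4*P + (2*P)/(-11 + w) = -4*P + 2*P/(-11 + w))
-8*m(-10) - B(5, 13) = -8*(-3 - 1*(-10)) - 2*5*(23 - 2*13)/(-11 + 13) = -8*(-3 + 10) - 2*5*(23 - 26)/2 = -8*7 - 2*5*(-3)/2 = -56 - 1*(-15) = -56 + 15 = -41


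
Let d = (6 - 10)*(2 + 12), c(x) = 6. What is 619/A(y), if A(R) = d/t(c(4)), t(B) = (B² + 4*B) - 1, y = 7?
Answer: -36521/56 ≈ -652.16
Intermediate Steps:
t(B) = -1 + B² + 4*B
d = -56 (d = -4*14 = -56)
A(R) = -56/59 (A(R) = -56/(-1 + 6² + 4*6) = -56/(-1 + 36 + 24) = -56/59)
619/A(y) = 619/(-56/59) = 619*(-59/56) = -36521/56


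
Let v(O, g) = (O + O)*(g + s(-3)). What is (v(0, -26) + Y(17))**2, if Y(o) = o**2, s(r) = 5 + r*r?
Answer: 83521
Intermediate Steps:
s(r) = 5 + r**2
v(O, g) = 2*O*(14 + g) (v(O, g) = (O + O)*(g + (5 + (-3)**2)) = (2*O)*(g + (5 + 9)) = (2*O)*(g + 14) = (2*O)*(14 + g) = 2*O*(14 + g))
(v(0, -26) + Y(17))**2 = (2*0*(14 - 26) + 17**2)**2 = (2*0*(-12) + 289)**2 = (0 + 289)**2 = 289**2 = 83521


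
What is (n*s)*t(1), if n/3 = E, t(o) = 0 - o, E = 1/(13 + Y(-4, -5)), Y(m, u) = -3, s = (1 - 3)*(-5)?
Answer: -3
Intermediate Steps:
s = 10 (s = -2*(-5) = 10)
E = ⅒ (E = 1/(13 - 3) = 1/10 = ⅒ ≈ 0.10000)
t(o) = -o
n = 3/10 (n = 3*(⅒) = 3/10 ≈ 0.30000)
(n*s)*t(1) = ((3/10)*10)*(-1*1) = 3*(-1) = -3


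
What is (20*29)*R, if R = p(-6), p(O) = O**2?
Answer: 20880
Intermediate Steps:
R = 36 (R = (-6)**2 = 36)
(20*29)*R = (20*29)*36 = 580*36 = 20880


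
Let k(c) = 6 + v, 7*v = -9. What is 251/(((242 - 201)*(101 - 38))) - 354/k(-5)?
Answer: -2130797/28413 ≈ -74.994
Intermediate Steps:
v = -9/7 (v = (⅐)*(-9) = -9/7 ≈ -1.2857)
k(c) = 33/7 (k(c) = 6 - 9/7 = 33/7)
251/(((242 - 201)*(101 - 38))) - 354/k(-5) = 251/(((242 - 201)*(101 - 38))) - 354/33/7 = 251/((41*63)) - 354*7/33 = 251/2583 - 826/11 = -2130797/28413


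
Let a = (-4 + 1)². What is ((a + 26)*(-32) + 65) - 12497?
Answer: -13552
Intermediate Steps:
a = 9 (a = (-3)² = 9)
((a + 26)*(-32) + 65) - 12497 = ((9 + 26)*(-32) + 65) - 12497 = (35*(-32) + 65) - 12497 = (-1120 + 65) - 12497 = -1055 - 12497 = -13552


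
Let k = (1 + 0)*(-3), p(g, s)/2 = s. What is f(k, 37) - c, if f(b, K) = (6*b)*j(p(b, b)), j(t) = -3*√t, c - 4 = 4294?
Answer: -4298 + 54*I*√6 ≈ -4298.0 + 132.27*I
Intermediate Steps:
c = 4298 (c = 4 + 4294 = 4298)
p(g, s) = 2*s
k = -3 (k = 1*(-3) = -3)
f(b, K) = -18*√2*b^(3/2) (f(b, K) = (6*b)*(-3*√2*√b) = -18*√2*b^(3/2))
f(k, 37) - c = -18*√2*(-3)^(3/2) - 1*4298 = -18*√2*(-3*I*√3) - 4298 = 54*I*√6 - 4298 = -4298 + 54*I*√6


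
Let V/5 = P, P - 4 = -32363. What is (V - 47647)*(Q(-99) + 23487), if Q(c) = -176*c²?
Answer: 356363259138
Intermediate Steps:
P = -32359 (P = 4 - 32363 = -32359)
V = -161795 (V = 5*(-32359) = -161795)
(V - 47647)*(Q(-99) + 23487) = (-161795 - 47647)*(-176*(-99)² + 23487) = -209442*(-176*9801 + 23487) = -209442*(-1724976 + 23487) = -209442*(-1701489) = 356363259138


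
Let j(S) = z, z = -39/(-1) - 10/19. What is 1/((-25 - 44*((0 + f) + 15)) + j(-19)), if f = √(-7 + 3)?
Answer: -58349/38423060 + 3971*I/19211530 ≈ -0.0015186 + 0.0002067*I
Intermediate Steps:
z = 731/19 (z = -39*(-1) - 10*1/19 = 39 - 10/19 = 731/19 ≈ 38.474)
j(S) = 731/19
f = 2*I (f = √(-4) = 2*I ≈ 2.0*I)
1/((-25 - 44*((0 + f) + 15)) + j(-19)) = 1/((-25 - 44*((0 + 2*I) + 15)) + 731/19) = 1/((-25 - 44*(2*I + 15)) + 731/19) = 1/((-25 - 44*(15 + 2*I)) + 731/19) = 1/((-25 + (-660 - 88*I)) + 731/19) = 1/((-685 - 88*I) + 731/19) = 1/(-12284/19 - 88*I) = 361*(-12284/19 + 88*I)/153692240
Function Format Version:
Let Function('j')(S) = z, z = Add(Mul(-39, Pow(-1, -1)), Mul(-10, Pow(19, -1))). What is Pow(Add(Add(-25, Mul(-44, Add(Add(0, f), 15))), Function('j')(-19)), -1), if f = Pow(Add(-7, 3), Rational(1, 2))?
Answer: Add(Rational(-58349, 38423060), Mul(Rational(3971, 19211530), I)) ≈ Add(-0.0015186, Mul(0.00020670, I))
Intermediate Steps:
z = Rational(731, 19) (z = Add(Mul(-39, -1), Mul(-10, Rational(1, 19))) = Add(39, Rational(-10, 19)) = Rational(731, 19) ≈ 38.474)
Function('j')(S) = Rational(731, 19)
f = Mul(2, I) (f = Pow(-4, Rational(1, 2)) = Mul(2, I) ≈ Mul(2.0000, I))
Pow(Add(Add(-25, Mul(-44, Add(Add(0, f), 15))), Function('j')(-19)), -1) = Pow(Add(Add(-25, Mul(-44, Add(Add(0, Mul(2, I)), 15))), Rational(731, 19)), -1) = Pow(Add(Add(-25, Mul(-44, Add(Mul(2, I), 15))), Rational(731, 19)), -1) = Pow(Add(Add(-25, Mul(-44, Add(15, Mul(2, I)))), Rational(731, 19)), -1) = Pow(Add(Add(-25, Add(-660, Mul(-88, I))), Rational(731, 19)), -1) = Pow(Add(Add(-685, Mul(-88, I)), Rational(731, 19)), -1) = Pow(Add(Rational(-12284, 19), Mul(-88, I)), -1) = Mul(Rational(361, 153692240), Add(Rational(-12284, 19), Mul(88, I)))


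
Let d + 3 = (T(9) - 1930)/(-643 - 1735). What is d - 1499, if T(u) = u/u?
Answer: -3569827/2378 ≈ -1501.2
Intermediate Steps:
T(u) = 1
d = -5205/2378 (d = -3 + (1 - 1930)/(-643 - 1735) = -3 - 1929/(-2378) = -3 - 1929*(-1/2378) = -3 + 1929/2378 = -5205/2378 ≈ -2.1888)
d - 1499 = -5205/2378 - 1499 = -3569827/2378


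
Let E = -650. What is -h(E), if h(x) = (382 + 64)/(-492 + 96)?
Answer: 223/198 ≈ 1.1263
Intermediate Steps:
h(x) = -223/198 (h(x) = 446/(-396) = 446*(-1/396) = -223/198)
-h(E) = -1*(-223/198) = 223/198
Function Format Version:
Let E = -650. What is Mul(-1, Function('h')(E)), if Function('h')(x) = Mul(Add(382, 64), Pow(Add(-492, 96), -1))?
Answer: Rational(223, 198) ≈ 1.1263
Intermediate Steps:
Function('h')(x) = Rational(-223, 198) (Function('h')(x) = Mul(446, Pow(-396, -1)) = Mul(446, Rational(-1, 396)) = Rational(-223, 198))
Mul(-1, Function('h')(E)) = Mul(-1, Rational(-223, 198)) = Rational(223, 198)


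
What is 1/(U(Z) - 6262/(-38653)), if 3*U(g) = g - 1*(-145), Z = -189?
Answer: -115959/1681946 ≈ -0.068943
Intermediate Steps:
U(g) = 145/3 + g/3 (U(g) = (g - 1*(-145))/3 = (g + 145)/3 = (145 + g)/3 = 145/3 + g/3)
1/(U(Z) - 6262/(-38653)) = 1/((145/3 + (1/3)*(-189)) - 6262/(-38653)) = 1/((145/3 - 63) - 6262*(-1/38653)) = 1/(-44/3 + 6262/38653) = 1/(-1681946/115959) = -115959/1681946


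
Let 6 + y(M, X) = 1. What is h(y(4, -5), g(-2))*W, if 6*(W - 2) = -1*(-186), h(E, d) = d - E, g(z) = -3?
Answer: 66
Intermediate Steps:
y(M, X) = -5 (y(M, X) = -6 + 1 = -5)
W = 33 (W = 2 + (-1*(-186))/6 = 2 + (1/6)*186 = 2 + 31 = 33)
h(y(4, -5), g(-2))*W = (-3 - 1*(-5))*33 = (-3 + 5)*33 = 2*33 = 66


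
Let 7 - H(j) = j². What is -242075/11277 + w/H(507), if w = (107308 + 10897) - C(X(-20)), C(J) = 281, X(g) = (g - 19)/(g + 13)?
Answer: -31776635549/1449331317 ≈ -21.925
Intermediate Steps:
X(g) = (-19 + g)/(13 + g)
H(j) = 7 - j²
w = 117924 (w = (107308 + 10897) - 1*281 = 118205 - 281 = 117924)
-242075/11277 + w/H(507) = -242075/11277 + 117924/(7 - 1*507²) = -242075*1/11277 + 117924/(7 - 1*257049) = -242075/11277 + 117924/(7 - 257049) = -242075/11277 + 117924/(-257042) = -242075/11277 + 117924*(-1/257042) = -242075/11277 - 58962/128521 = -31776635549/1449331317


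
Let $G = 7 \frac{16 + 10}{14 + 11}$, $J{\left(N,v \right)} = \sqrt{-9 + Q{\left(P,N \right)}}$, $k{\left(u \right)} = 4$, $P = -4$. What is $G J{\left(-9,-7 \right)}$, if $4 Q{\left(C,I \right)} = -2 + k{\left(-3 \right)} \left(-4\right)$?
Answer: $\frac{273 i \sqrt{6}}{25} \approx 26.748 i$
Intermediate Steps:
$Q{\left(C,I \right)} = - \frac{9}{2}$ ($Q{\left(C,I \right)} = \frac{-2 + 4 \left(-4\right)}{4} = \frac{-2 - 16}{4} = \frac{1}{4} \left(-18\right) = - \frac{9}{2}$)
$J{\left(N,v \right)} = \frac{3 i \sqrt{6}}{2}$ ($J{\left(N,v \right)} = \sqrt{-9 - \frac{9}{2}} = \sqrt{- \frac{27}{2}} = \frac{3 i \sqrt{6}}{2}$)
$G = \frac{182}{25}$ ($G = 7 \cdot \frac{26}{25} = \frac{182}{25} \approx 7.28$)
$G J{\left(-9,-7 \right)} = \frac{182 \frac{3 i \sqrt{6}}{2}}{25} = \frac{273 i \sqrt{6}}{25}$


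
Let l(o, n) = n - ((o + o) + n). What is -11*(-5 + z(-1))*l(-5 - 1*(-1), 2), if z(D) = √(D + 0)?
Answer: 440 - 88*I ≈ 440.0 - 88.0*I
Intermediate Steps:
l(o, n) = -2*o (l(o, n) = n - (2*o + n) = n - (n + 2*o) = n + (-n - 2*o) = -2*o)
z(D) = √D
-11*(-5 + z(-1))*l(-5 - 1*(-1), 2) = -11*(-5 + √(-1))*(-2*(-5 - 1*(-1))) = -11*(-5 + I)*(-2*(-5 + 1)) = -11*(-5 + I)*(-2*(-4)) = -11*(-5 + I)*8 = -11*(-40 + 8*I) = 440 - 88*I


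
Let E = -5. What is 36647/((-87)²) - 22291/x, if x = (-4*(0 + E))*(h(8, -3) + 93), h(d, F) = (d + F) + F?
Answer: -99091279/14381100 ≈ -6.8904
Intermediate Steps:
h(d, F) = d + 2*F (h(d, F) = (F + d) + F = d + 2*F)
x = 1900 (x = (-4*(0 - 5))*((8 + 2*(-3)) + 93) = (-4*(-5))*((8 - 6) + 93) = 20*(2 + 93) = 20*95 = 1900)
36647/((-87)²) - 22291/x = 36647/((-87)²) - 22291/1900 = 36647/7569 - 22291*1/1900 = 36647*(1/7569) - 22291/1900 = 36647/7569 - 22291/1900 = -99091279/14381100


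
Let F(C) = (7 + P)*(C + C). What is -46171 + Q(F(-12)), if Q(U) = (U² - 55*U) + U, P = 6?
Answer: 68021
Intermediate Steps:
F(C) = 26*C (F(C) = (7 + 6)*(C + C) = 13*(2*C) = 26*C)
Q(U) = U² - 54*U
-46171 + Q(F(-12)) = -46171 + (26*(-12))*(-54 + 26*(-12)) = -46171 - 312*(-54 - 312) = -46171 - 312*(-366) = -46171 + 114192 = 68021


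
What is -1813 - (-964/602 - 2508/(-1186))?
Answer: -323699437/178493 ≈ -1813.5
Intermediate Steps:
-1813 - (-964/602 - 2508/(-1186)) = -1813 - (-964*1/602 - 2508*(-1/1186)) = -1813 - (-482/301 + 1254/593) = -1813 - 1*91628/178493 = -1813 - 91628/178493 = -323699437/178493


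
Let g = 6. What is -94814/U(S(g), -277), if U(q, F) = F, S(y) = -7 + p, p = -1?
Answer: 94814/277 ≈ 342.29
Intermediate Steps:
S(y) = -8 (S(y) = -7 - 1 = -8)
-94814/U(S(g), -277) = -94814/(-277) = -94814*(-1/277) = 94814/277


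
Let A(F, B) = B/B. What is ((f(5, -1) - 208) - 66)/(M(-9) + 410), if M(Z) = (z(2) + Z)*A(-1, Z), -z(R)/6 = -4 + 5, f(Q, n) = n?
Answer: -55/79 ≈ -0.69620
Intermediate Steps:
A(F, B) = 1
z(R) = -6 (z(R) = -6*(-4 + 5) = -6*1 = -6)
M(Z) = -6 + Z (M(Z) = (-6 + Z)*1 = -6 + Z)
((f(5, -1) - 208) - 66)/(M(-9) + 410) = ((-1 - 208) - 66)/((-6 - 9) + 410) = (-209 - 66)/(-15 + 410) = -275/395 = -275*1/395 = -55/79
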